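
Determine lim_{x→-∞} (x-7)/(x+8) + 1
Evaluate the dominant behaviour as x → -∞; each term tends to a finite value or vanishes.
Limit = 2.

Final answer: 2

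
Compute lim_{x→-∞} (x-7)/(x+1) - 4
Evaluate the dominant behaviour as x → -∞; each term tends to a finite value or vanishes.
Limit = -3.

Final answer: -3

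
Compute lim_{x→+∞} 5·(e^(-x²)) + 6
Evaluate the dominant behaviour as x → +∞; each term tends to a finite value or vanishes.
Limit = 6.

Final answer: 6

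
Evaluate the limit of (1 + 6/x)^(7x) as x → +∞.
As x → +∞: write (1 + 6/x)^(7x) = ((1 + 6/x)^x)^7 → (e^6)^7 = e^42.
Limit = e^(42).

Final answer: e^(42)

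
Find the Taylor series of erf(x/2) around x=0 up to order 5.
x^5/(160·√(π)) - x^3/(12·√(π)) + x/√(π)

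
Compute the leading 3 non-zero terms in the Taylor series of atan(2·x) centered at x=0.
32·x^5/5 - 8·x^3/3 + 2·x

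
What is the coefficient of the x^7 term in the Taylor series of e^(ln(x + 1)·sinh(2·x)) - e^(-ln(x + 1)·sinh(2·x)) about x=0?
Expand to order 7: e^(ln(x + 1)·sinh(2·x)) - e^(-ln(x + 1)·sinh(2·x)) = -28·x^7/5 + 44·x^6/9 - 7·x^5/3 + 4·x^4 - 2·x^3 + 4·x^2 + O(x^8).
The coefficient of x^7 is -28/5.

Final answer: -28/5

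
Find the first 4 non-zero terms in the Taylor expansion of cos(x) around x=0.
-x^6/720 + x^4/24 - x^2/2 + 1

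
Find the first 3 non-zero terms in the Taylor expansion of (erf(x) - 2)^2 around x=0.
4·x^2/π - 8·x/√(π) + 4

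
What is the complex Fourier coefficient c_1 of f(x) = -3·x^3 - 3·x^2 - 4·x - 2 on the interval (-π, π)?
Compute the real Fourier coefficients first: a_1 = 12, b_1 = 28 - 6·π^2.
Then c_1 = (a_1 − i·b_1)/2 = 6 - 14·i + 3·i·π^2.

Final answer: 6 - 14·i + 3·i·π^2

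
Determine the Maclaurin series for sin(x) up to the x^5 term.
x^5/120 - x^3/6 + x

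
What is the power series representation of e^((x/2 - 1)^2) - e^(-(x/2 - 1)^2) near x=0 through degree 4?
x^4·(5·e^(-1)/96 + 19·e/96) + x^3·(-5·e/12 + e^(-1)/12) + x^2·(-e^(-1)/4 + 3·e/4) + x·(-e - e^(-1)) - e^(-1) + e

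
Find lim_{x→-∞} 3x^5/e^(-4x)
This is an ∞/∞ indeterminate form as x → -∞.
Compare growth rates of the dominant terms (exponentials ≫ polynomials ≫ logarithms), or apply L'Hôpital's rule; the quotient → 0.
Limit = 0.

Final answer: 0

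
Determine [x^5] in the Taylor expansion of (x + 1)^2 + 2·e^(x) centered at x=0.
Expand to order 5: (x + 1)^2 + 2·e^(x) = x^5/60 + x^4/12 + x^3/3 + 2·x^2 + 4·x + 3 + O(x^6).
The coefficient of x^5 is 1/60.

Final answer: 1/60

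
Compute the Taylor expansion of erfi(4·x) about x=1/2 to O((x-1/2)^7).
erfi(2) + 8·e^(4)·(x - 1/2)/√(π) + 64·e^(4)·(x - 1/2)^2/√(π) + 384·e^(4)·(x - 1/2)^3/√(π) + 5632·e^(4)·(x - 1/2)^4/(3·√(π)) + 23552·e^(4)·(x - 1/2)^5/(3·√(π)) + 434176·e^(4)·(x - 1/2)^6/(15·√(π))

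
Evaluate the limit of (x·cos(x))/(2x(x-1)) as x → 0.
Both numerator and denominator → 0 as x → 0; this is a 0/0 indeterminate form.
Expand each to leading order near x = 0: numerator ~ x, denominator ~ -2·x.
The limit of the ratio is -1/2.

Final answer: -1/2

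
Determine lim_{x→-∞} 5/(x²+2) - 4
Evaluate the dominant behaviour as x → -∞; each term tends to a finite value or vanishes.
Limit = -4.

Final answer: -4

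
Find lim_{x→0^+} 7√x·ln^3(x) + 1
The product is a 0·∞ indeterminate form at x → 0⁺.
Rewrite the product as 7·ln^3(x) / x^(-1/2) and apply L'Hôpital, or use the standard hierarchy x^(-1/2) ≫ |ln x|^3 as x → 0⁺.
The indeterminate product → 0, so the limit = 1.

Final answer: 1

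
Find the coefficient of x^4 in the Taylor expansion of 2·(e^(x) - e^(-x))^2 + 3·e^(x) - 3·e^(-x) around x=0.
Expand to order 4: 2·(e^(x) - e^(-x))^2 + 3·e^(x) - 3·e^(-x) = 8·x^4/3 + x^3 + 8·x^2 + 6·x + O(x^5).
The coefficient of x^4 is 8/3.

Final answer: 8/3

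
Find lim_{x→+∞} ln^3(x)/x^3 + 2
The quotient is an ∞/∞ indeterminate form as x → +∞.
The polynomial denominator x^3 dominates the logarithmic numerator (any positive power of x ≫ ln^3(x) as x → ∞), so the quotient → 0.
Adding the constant: 0 + 2 = 2. Limit = 2.

Final answer: 2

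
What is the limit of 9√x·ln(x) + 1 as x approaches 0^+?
The product is a 0·∞ indeterminate form at x → 0⁺.
Rewrite the product as 9·ln(x) / x^(-1/2) and apply L'Hôpital, or use the standard hierarchy x^(-1/2) ≫ |ln x| as x → 0⁺.
The indeterminate product → 0, so the limit = 1.

Final answer: 1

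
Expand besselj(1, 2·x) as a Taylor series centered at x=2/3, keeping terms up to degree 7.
besselj(1, 4/3) + (-besselj(2, 4/3) + besselj(0, 4/3))·(x - 2/3) + (-3·besselj(1, 4/3)/2 + besselj(3, 4/3)/2)·(x - 2/3)^2 + (-besselj(0, 4/3)/2 - besselj(4, 4/3)/6 + 2·besselj(2, 4/3)/3)·(x - 2/3)^3 + (-5·besselj(3, 4/3)/24 + besselj(5, 4/3)/24 + 5·besselj(1, 4/3)/12)·(x - 2/3)^4 + (-besselj(2, 4/3)/8 - besselj(6, 4/3)/120 + besselj(4, 4/3)/20 + besselj(0, 4/3)/12)·(x - 2/3)^5 + (-7·besselj(1, 4/3)/144 - 7·besselj(5, 4/3)/720 + besselj(7, 4/3)/720 + 7·besselj(3, 4/3)/240)·(x - 2/3)^6 + (-besselj(0, 4/3)/144 - besselj(4, 4/3)/180 - besselj(8, 4/3)/5040 + besselj(6, 4/3)/630 + besselj(2, 4/3)/90)·(x - 2/3)^7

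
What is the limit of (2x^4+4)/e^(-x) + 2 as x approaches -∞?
The quotient is an ∞/∞ indeterminate form as x → -∞.
Compare growth rates of the dominant terms (exponentials ≫ polynomials ≫ logarithms), or apply L'Hôpital's rule; the quotient → 0.
Adding the constant: 0 + 2 = 2. Limit = 2.

Final answer: 2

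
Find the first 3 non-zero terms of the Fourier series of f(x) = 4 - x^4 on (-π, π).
(-48 + 8·π^2)·cos(x) + (3 - 2·π^2)·cos(2·x) - π^4/5 + 4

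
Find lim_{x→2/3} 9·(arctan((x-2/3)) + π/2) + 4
Direct substitution at x = 2/3 gives 4 + 9·π/2.

Final answer: 4 + 9·π/2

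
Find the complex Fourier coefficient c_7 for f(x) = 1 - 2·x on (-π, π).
Compute the real Fourier coefficients first: a_7 = 0, b_7 = -4/7.
Then c_7 = (a_7 − i·b_7)/2 = 2·i/7.

Final answer: 2·i/7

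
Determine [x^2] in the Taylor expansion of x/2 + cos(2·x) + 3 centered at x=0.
Expand to order 2: x/2 + cos(2·x) + 3 = -2·x^2 + x/2 + 4 + O(x^3).
The coefficient of x^2 is -2.

Final answer: -2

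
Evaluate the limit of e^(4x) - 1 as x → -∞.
Evaluate the dominant behaviour as x → -∞; each term tends to a finite value or vanishes.
Limit = -1.

Final answer: -1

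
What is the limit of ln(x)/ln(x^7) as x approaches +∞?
This is an ∞/∞ indeterminate form as x → +∞.
Write ln(x^7) = 7·ln(x), reducing the quotient to 1/7.
Limit = 1/7.

Final answer: 1/7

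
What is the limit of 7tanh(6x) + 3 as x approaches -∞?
Evaluate the dominant behaviour as x → -∞; each term tends to a finite value or vanishes.
Limit = -4.

Final answer: -4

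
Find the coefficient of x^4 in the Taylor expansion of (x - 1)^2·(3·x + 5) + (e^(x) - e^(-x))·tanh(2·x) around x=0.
Expand to order 4: (x - 1)^2·(3·x + 5) + (e^(x) - e^(-x))·tanh(2·x) = -14·x^4/3 + 3·x^3 + 3·x^2 - 7·x + 5 + O(x^5).
The coefficient of x^4 is -14/3.

Final answer: -14/3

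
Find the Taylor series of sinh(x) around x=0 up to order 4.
x^3/6 + x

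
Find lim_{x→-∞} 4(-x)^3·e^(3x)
This is a 0·∞ indeterminate form at x → -∞.
Rewrite the product as 4(-x)^3 / e^(-3x) (an ∞/∞ form) and apply L'Hôpital, or use the standard hierarchy e^(3|x|) ≫ |(-x)^3| as x → -∞.
The indeterminate product → 0, so the limit = 0.

Final answer: 0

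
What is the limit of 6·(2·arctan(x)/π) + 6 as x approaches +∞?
Evaluate the dominant behaviour as x → +∞; each term tends to a finite value or vanishes.
Limit = 12.

Final answer: 12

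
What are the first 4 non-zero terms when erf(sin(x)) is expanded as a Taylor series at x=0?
-241·x^7/(840·√(π)) + 11·x^5/(20·√(π)) - x^3/√(π) + 2·x/√(π)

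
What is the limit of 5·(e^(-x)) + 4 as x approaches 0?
Direct substitution at x = 0 gives 9.

Final answer: 9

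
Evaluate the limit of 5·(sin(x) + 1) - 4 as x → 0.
Direct substitution at x = 0 gives 1.

Final answer: 1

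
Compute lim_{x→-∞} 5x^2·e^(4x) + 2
The product is a 0·∞ indeterminate form at x → -∞.
Rewrite the product as 5x^2 / e^(-4x) (an ∞/∞ form) and apply L'Hôpital, or use the standard hierarchy e^(4|x|) ≫ |x^2| as x → -∞.
The indeterminate product → 0, so the limit = 2.

Final answer: 2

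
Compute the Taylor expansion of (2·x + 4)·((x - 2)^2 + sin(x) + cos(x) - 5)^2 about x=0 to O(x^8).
x^7/20 - 34·x^6/45 + 5·x^5/6 - x^4 + 6·x^3 + 36·x^2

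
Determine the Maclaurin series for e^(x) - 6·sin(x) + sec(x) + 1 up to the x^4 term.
x^4/4 + 7·x^3/6 + x^2 - 5·x + 3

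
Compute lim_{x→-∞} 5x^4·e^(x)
This is a 0·∞ indeterminate form at x → -∞.
Rewrite the product as 5x^4 / e^(-x) (an ∞/∞ form) and apply L'Hôpital, or use the standard hierarchy e^(|x|) ≫ |x^4| as x → -∞.
The indeterminate product → 0, so the limit = 0.

Final answer: 0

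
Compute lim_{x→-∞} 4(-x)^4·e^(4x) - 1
The product is a 0·∞ indeterminate form at x → -∞.
Rewrite the product as 4(-x)^4 / e^(-4x) (an ∞/∞ form) and apply L'Hôpital, or use the standard hierarchy e^(4|x|) ≫ |(-x)^4| as x → -∞.
The indeterminate product → 0, so the limit = -1.

Final answer: -1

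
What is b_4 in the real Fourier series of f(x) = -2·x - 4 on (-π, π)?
b_4 = (1/π) ∫_{-π}^{π} f(x)·sin(4x) dx.
Evaluate the integral (use parity and integration by parts as needed): b_4 = 1.

Final answer: 1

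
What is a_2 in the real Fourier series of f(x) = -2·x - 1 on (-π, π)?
a_2 = (1/π) ∫_{-π}^{π} f(x)·cos(2x) dx.
Evaluate the integral (use parity and integration by parts as needed): a_2 = 0.

Final answer: 0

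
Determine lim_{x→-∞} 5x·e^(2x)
This is a 0·∞ indeterminate form at x → -∞.
Rewrite the product as 5x / e^(-2x) (an ∞/∞ form) and apply L'Hôpital, or use the standard hierarchy e^(2|x|) ≫ |x| as x → -∞.
The indeterminate product → 0, so the limit = 0.

Final answer: 0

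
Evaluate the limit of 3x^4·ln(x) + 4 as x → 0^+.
The product is a 0·∞ indeterminate form at x → 0⁺.
Rewrite the product as 3·ln(x) / x^(-4) and apply L'Hôpital, or use the standard hierarchy x^(-4) ≫ |ln x| as x → 0⁺.
The indeterminate product → 0, so the limit = 4.

Final answer: 4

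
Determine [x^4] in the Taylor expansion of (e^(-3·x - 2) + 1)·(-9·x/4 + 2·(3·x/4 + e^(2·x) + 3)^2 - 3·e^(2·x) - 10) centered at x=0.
Expand to order 4: (e^(-3·x - 2) + 1)·(-9·x/4 + 2·(3·x/4 + e^(2·x) + 3)^2 - 3·e^(2·x) - 10) = x^4·(79·e^(-2)/48 + 94/3) + x^3·(118/3 - 26·e^(-2)/3) + x^2·(155·e^(-2)/8 + 329/8) + x·(143/4 - 85·e^(-2)/4) + 19·e^(-2) + 19 + O(x^5).
The coefficient of x^4 is 79·e^(-2)/48 + 94/3.

Final answer: 79·e^(-2)/48 + 94/3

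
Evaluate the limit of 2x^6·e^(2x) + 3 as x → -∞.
The product is a 0·∞ indeterminate form at x → -∞.
Rewrite the product as 2x^6 / e^(-2x) (an ∞/∞ form) and apply L'Hôpital, or use the standard hierarchy e^(2|x|) ≫ |x^6| as x → -∞.
The indeterminate product → 0, so the limit = 3.

Final answer: 3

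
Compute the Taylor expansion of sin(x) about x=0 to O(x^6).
x^5/120 - x^3/6 + x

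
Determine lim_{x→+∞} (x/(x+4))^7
As x → +∞: x/(x+4) = 1/(1 + 4/x) → 1, and the 7th power of a limit-1 base also → 1.
Limit = 1.

Final answer: 1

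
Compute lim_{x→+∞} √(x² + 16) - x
This is an ∞ − ∞ indeterminate form.
Multiply and divide by the conjugate √(x²+16) + x; the x² terms cancel, leaving 16/(√(x²+16)+x) → 0.
Limit = 0.

Final answer: 0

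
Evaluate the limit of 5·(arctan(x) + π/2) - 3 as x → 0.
Direct substitution at x = 0 gives -3 + 5·π/2.

Final answer: -3 + 5·π/2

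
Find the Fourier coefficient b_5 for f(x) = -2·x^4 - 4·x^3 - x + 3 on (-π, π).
b_5 = (1/π) ∫_{-π}^{π} f(x)·sin(5x) dx.
Evaluate the integral (use parity and integration by parts as needed): b_5 = -8·π^2/5 - 2/125.

Final answer: -8·π^2/5 - 2/125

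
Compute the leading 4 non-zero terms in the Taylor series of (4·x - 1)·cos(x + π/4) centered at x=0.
-13·√(2)·x^3/12 - 7·√(2)·x^2/4 + 5·√(2)·x/2 - √(2)/2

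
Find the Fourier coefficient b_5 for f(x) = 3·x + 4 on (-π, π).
b_5 = (1/π) ∫_{-π}^{π} f(x)·sin(5x) dx.
Evaluate the integral (use parity and integration by parts as needed): b_5 = 6/5.

Final answer: 6/5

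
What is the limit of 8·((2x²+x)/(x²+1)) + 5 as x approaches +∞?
Evaluate the dominant behaviour as x → +∞; each term tends to a finite value or vanishes.
Limit = 21.

Final answer: 21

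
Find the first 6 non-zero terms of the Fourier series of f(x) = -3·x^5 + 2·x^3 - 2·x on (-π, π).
(-748 - 6·π^4 + 124·π^2)·sin(x) + (-17·π^2 + 55/2 + 3·π^4)·sin(2·x) + (-2·π^4 - 140/27 + 52·π^2/9)·sin(3·x) + (-23·π^2/8 + 133/64 + 3·π^4/2)·sin(4·x) + (-6·π^4/5 - 764/625 + 44·π^2/25)·sin(5·x) + (-11·π^2/9 + 47/54 + π^4)·sin(6·x)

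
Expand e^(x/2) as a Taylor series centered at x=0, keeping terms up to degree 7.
x^7/645120 + x^6/46080 + x^5/3840 + x^4/384 + x^3/48 + x^2/8 + x/2 + 1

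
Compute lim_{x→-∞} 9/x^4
Evaluate the dominant behaviour as x → -∞; each term tends to a finite value or vanishes.
Limit = 0.

Final answer: 0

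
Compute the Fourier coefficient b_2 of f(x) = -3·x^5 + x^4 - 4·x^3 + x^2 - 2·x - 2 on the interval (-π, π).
b_2 = (1/π) ∫_{-π}^{π} f(x)·sin(2x) dx.
Evaluate the integral (use parity and integration by parts as needed): b_2 = -11·π^2 + 37/2 + 3·π^4.

Final answer: -11·π^2 + 37/2 + 3·π^4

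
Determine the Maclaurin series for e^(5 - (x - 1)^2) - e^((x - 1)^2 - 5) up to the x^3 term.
x^3·(-2·e^(4)/3 + 10·e^(-4)/3) + x^2·(-3·e^(-4) + e^(4)) + x·(2·e^(-4) + 2·e^(4)) - e^(-4) + e^(4)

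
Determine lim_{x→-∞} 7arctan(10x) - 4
Evaluate the dominant behaviour as x → -∞; each term tends to a finite value or vanishes.
Limit = -7·π/2 - 4.

Final answer: -7·π/2 - 4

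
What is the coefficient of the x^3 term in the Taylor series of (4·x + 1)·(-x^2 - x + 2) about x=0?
Expand to order 3: (4·x + 1)·(-x^2 - x + 2) = -4·x^3 - 5·x^2 + 7·x + 2 + O(x^4).
The coefficient of x^3 is -4.

Final answer: -4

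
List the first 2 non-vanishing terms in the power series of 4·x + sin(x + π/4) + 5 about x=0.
x·(√(2)/2 + 4) + √(2)/2 + 5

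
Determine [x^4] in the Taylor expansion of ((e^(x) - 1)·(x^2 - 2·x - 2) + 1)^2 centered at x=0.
Expand to order 4: ((e^(x) - 1)·(x^2 - 2·x - 2) + 1)^2 = 21·x^4/2 + 34·x^3/3 - 2·x^2 - 4·x + 1 + O(x^5).
The coefficient of x^4 is 21/2.

Final answer: 21/2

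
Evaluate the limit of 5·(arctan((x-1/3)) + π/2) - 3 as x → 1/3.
Direct substitution at x = 1/3 gives -3 + 5·π/2.

Final answer: -3 + 5·π/2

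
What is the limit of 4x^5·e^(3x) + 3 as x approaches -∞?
The product is a 0·∞ indeterminate form at x → -∞.
Rewrite the product as 4x^5 / e^(-3x) (an ∞/∞ form) and apply L'Hôpital, or use the standard hierarchy e^(3|x|) ≫ |x^5| as x → -∞.
The indeterminate product → 0, so the limit = 3.

Final answer: 3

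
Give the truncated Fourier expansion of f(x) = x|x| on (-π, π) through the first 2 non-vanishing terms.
(-8 + 2·π^2)·sin(x)/π - π·sin(2·x)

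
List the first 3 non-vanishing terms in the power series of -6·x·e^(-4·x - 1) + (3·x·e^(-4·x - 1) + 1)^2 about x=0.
-72·x^3·e^(-2) + 9·x^2·e^(-2) + 1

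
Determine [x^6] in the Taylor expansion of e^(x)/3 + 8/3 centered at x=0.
Expand to order 6: e^(x)/3 + 8/3 = x^6/2160 + x^5/360 + x^4/72 + x^3/18 + x^2/6 + x/3 + 3 + O(x^7).
The coefficient of x^6 is 1/2160.

Final answer: 1/2160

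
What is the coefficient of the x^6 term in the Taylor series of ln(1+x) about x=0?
Expand to order 6: ln(1+x) = -x^6/6 + x^5/5 - x^4/4 + x^3/3 - x^2/2 + x + O(x^7).
The coefficient of x^6 is -1/6.

Final answer: -1/6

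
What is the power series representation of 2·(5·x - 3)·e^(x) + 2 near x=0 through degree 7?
4·x^7/315 + 3·x^6/40 + 11·x^5/30 + 17·x^4/12 + 4·x^3 + 7·x^2 + 4·x - 4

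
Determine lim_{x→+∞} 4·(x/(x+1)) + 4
Evaluate the dominant behaviour as x → +∞; each term tends to a finite value or vanishes.
Limit = 8.

Final answer: 8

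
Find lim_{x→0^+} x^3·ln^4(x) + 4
The product is a 0·∞ indeterminate form at x → 0⁺.
Rewrite the product as ln^4(x) / x^(-3) and apply L'Hôpital, or use the standard hierarchy x^(-3) ≫ |ln x|^4 as x → 0⁺.
The indeterminate product → 0, so the limit = 4.

Final answer: 4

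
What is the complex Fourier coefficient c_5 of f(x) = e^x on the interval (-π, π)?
Compute the real Fourier coefficients first: a_5 = (1 - e^(2·π))·e^(-π)/(26·π), b_5 = (-5 + 5·e^(2·π))·e^(-π)/(26·π).
Then c_5 = (a_5 − i·b_5)/2 = -e^(π)/(52·π) + e^(-π)/(52·π) - 5·i·e^(π)/(52·π) + 5·i·e^(-π)/(52·π).

Final answer: -e^(π)/(52·π) + e^(-π)/(52·π) - 5·i·e^(π)/(52·π) + 5·i·e^(-π)/(52·π)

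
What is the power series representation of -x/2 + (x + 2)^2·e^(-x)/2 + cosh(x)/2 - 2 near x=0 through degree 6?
11·x^6/1440 - x^5/60 + x^4/48 + x^3/6 - x^2/4 - x/2 + 1/2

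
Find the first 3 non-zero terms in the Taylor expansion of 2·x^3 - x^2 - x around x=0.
2·x^3 - x^2 - x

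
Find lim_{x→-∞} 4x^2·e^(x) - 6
The product is a 0·∞ indeterminate form at x → -∞.
Rewrite the product as 4x^2 / e^(-x) (an ∞/∞ form) and apply L'Hôpital, or use the standard hierarchy e^(|x|) ≫ |x^2| as x → -∞.
The indeterminate product → 0, so the limit = -6.

Final answer: -6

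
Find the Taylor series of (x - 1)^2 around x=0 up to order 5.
x^2 - 2·x + 1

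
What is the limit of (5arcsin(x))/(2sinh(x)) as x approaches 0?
Both numerator and denominator → 0 as x → 0; this is a 0/0 indeterminate form.
Expand each to leading order near x = 0: numerator ~ 5·x, denominator ~ 2·x.
The limit of the ratio is 5/2.

Final answer: 5/2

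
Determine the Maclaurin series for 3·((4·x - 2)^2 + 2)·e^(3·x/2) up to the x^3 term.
225·x^3/8 - 15·x^2/4 - 21·x + 18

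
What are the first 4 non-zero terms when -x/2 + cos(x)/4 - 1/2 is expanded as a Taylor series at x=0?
x^4/96 - x^2/8 - x/2 - 1/4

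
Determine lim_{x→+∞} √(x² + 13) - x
This is an ∞ − ∞ indeterminate form.
Multiply and divide by the conjugate √(x²+13) + x; the x² terms cancel, leaving 13/(√(x²+13)+x) → 0.
Limit = 0.

Final answer: 0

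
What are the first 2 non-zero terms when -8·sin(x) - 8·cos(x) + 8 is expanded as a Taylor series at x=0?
4·x^2 - 8·x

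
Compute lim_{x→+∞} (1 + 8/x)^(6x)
As x → +∞: write (1 + 8/x)^(6x) = ((1 + 8/x)^x)^6 → (e^8)^6 = e^48.
Limit = e^(48).

Final answer: e^(48)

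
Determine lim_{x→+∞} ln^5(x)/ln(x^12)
This is an ∞/∞ indeterminate form as x → +∞.
Write ln(x^12) = 12·ln(x), reducing the quotient to ln^4(x)/12 → ∞.
Limit = ∞.

Final answer: ∞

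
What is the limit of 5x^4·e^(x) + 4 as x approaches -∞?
The product is a 0·∞ indeterminate form at x → -∞.
Rewrite the product as 5x^4 / e^(-x) (an ∞/∞ form) and apply L'Hôpital, or use the standard hierarchy e^(|x|) ≫ |x^4| as x → -∞.
The indeterminate product → 0, so the limit = 4.

Final answer: 4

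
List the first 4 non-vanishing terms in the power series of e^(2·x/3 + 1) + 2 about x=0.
4·e·x^3/81 + 2·e·x^2/9 + 2·e·x/3 + 2 + e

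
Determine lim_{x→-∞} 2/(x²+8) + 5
Evaluate the dominant behaviour as x → -∞; each term tends to a finite value or vanishes.
Limit = 5.

Final answer: 5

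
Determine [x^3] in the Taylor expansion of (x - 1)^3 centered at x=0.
Expand to order 3: (x - 1)^3 = x^3 - 3·x^2 + 3·x - 1 + O(x^4).
The coefficient of x^3 is 1.

Final answer: 1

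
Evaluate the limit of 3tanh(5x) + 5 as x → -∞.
Evaluate the dominant behaviour as x → -∞; each term tends to a finite value or vanishes.
Limit = 2.

Final answer: 2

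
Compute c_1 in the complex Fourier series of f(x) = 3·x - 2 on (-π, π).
Compute the real Fourier coefficients first: a_1 = 0, b_1 = 6.
Then c_1 = (a_1 − i·b_1)/2 = -3·i.

Final answer: -3·i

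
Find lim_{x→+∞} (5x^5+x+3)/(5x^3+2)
This is an ∞/∞ indeterminate form as x → +∞.
Divide numerator and denominator by x^5 and let the lower-order terms vanish; the numerator's degree 5 exceeds the denominator's degree 3, so the quotient diverges.
Limit = ∞.

Final answer: ∞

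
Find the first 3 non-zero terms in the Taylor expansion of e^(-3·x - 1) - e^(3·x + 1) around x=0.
x^2·(-9·e/2 + 9·e^(-1)/2) + x·(-3·e - 3·e^(-1)) - e + e^(-1)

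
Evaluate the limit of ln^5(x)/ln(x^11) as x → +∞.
This is an ∞/∞ indeterminate form as x → +∞.
Write ln(x^11) = 11·ln(x), reducing the quotient to ln^4(x)/11 → ∞.
Limit = ∞.

Final answer: ∞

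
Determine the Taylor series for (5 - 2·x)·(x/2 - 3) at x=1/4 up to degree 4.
-207/16 + 8·(x - 1/4) - (x - 1/4)^2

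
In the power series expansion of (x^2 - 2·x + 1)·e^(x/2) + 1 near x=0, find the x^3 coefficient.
Expand to order 3: (x^2 - 2·x + 1)·e^(x/2) + 1 = 13·x^3/48 + x^2/8 - 3·x/2 + 2 + O(x^4).
The coefficient of x^3 is 13/48.

Final answer: 13/48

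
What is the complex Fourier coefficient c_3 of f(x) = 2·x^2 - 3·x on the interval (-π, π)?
Compute the real Fourier coefficients first: a_3 = -8/9, b_3 = -2.
Then c_3 = (a_3 − i·b_3)/2 = -4/9 + i.

Final answer: -4/9 + i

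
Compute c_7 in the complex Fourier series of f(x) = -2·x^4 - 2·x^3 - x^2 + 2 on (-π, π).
Compute the real Fourier coefficients first: a_7 = 100/2401 + 16·π^2/49, b_7 = 24/343 - 4·π^2/7.
Then c_7 = (a_7 − i·b_7)/2 = 50/2401 + 8·π^2/49 - 12·i/343 + 2·i·π^2/7.

Final answer: 50/2401 + 8·π^2/49 - 12·i/343 + 2·i·π^2/7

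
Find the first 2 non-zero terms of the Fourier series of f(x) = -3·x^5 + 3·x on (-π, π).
(-714 - 6·π^4 + 120·π^2)·sin(x) + (-15·π^2 + 39/2 + 3·π^4)·sin(2·x)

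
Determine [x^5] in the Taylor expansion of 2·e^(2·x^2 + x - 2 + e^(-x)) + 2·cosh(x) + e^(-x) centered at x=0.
Expand to order 5: 2·e^(2·x^2 + x - 2 + e^(-x)) + 2·cosh(x) + e^(-x) = x^5·(-17·e^(-1)/20 - 1/120) + x^4·(1/8 + 19·e^(-1)/3) + x^3·(-1/6 - e^(-1)/3) + x^2·(3/2 + 5·e^(-1)) - x + 2·e^(-1) + 3 + O(x^6).
The coefficient of x^5 is -17·e^(-1)/20 - 1/120.

Final answer: -17·e^(-1)/20 - 1/120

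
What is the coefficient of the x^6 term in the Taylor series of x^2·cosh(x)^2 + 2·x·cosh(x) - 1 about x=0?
Expand to order 6: x^2·cosh(x)^2 + 2·x·cosh(x) - 1 = x^6/3 + x^5/12 + x^4 + x^3 + x^2 + 2·x - 1 + O(x^7).
The coefficient of x^6 is 1/3.

Final answer: 1/3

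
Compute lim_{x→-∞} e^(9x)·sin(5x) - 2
Evaluate the dominant behaviour as x → -∞; each term tends to a finite value or vanishes.
Limit = -2.

Final answer: -2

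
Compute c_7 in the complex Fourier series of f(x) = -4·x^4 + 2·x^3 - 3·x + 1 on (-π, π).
Compute the real Fourier coefficients first: a_7 = -192/2401 + 32·π^2/49, b_7 = -318/343 + 4·π^2/7.
Then c_7 = (a_7 − i·b_7)/2 = -96/2401 + 16·π^2/49 - 2·i·π^2/7 + 159·i/343.

Final answer: -96/2401 + 16·π^2/49 - 2·i·π^2/7 + 159·i/343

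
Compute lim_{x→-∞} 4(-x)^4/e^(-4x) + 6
The quotient is an ∞/∞ indeterminate form as x → -∞.
Compare growth rates of the dominant terms (exponentials ≫ polynomials ≫ logarithms), or apply L'Hôpital's rule; the quotient → 0.
Adding the constant: 0 + 6 = 6. Limit = 6.

Final answer: 6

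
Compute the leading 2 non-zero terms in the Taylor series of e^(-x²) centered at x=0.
1 - x^2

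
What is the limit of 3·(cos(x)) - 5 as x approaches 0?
Direct substitution at x = 0 gives -2.

Final answer: -2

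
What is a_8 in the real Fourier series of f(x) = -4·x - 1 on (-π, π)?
a_8 = (1/π) ∫_{-π}^{π} f(x)·cos(8x) dx.
Evaluate the integral (use parity and integration by parts as needed): a_8 = 0.

Final answer: 0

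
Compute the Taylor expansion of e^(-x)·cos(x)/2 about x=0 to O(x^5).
-x^4/12 + x^3/6 - x/2 + 1/2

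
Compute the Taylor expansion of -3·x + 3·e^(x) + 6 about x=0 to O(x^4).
x^3/2 + 3·x^2/2 + 9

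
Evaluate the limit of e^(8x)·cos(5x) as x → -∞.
Evaluate the dominant behaviour as x → -∞; each term tends to a finite value or vanishes.
Limit = 0.

Final answer: 0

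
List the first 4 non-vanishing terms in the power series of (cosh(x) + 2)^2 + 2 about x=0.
x^6/20 + x^4/2 + 3·x^2 + 11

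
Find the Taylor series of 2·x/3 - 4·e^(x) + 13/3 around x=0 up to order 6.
-x^6/180 - x^5/30 - x^4/6 - 2·x^3/3 - 2·x^2 - 10·x/3 + 1/3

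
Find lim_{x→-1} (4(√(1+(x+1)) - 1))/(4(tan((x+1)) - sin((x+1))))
Both numerator and denominator → 0 as x → -1; this is a 0/0 indeterminate form.
Expand each to leading order near x = -1: numerator ~ 2·(x + 1), denominator ~ 2·(x + 1)^3.
The limit of the ratio is ∞.

Final answer: ∞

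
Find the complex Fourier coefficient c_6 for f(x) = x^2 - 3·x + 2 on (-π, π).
Compute the real Fourier coefficients first: a_6 = 1/9, b_6 = 1.
Then c_6 = (a_6 − i·b_6)/2 = 1/18 - i/2.

Final answer: 1/18 - i/2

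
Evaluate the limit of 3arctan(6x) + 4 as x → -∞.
Evaluate the dominant behaviour as x → -∞; each term tends to a finite value or vanishes.
Limit = 4 - 3·π/2.

Final answer: 4 - 3·π/2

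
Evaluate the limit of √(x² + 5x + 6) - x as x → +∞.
This is an ∞ − ∞ indeterminate form.
Multiply and divide by the conjugate √(x²+5x + 6) + x; the x² terms cancel, leaving (5x + 6)/(√(x²+5x + 6)+x) → 5/2.
Limit = 5/2.

Final answer: 5/2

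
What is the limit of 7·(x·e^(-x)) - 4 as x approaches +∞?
Evaluate the dominant behaviour as x → +∞; each term tends to a finite value or vanishes.
Limit = -4.

Final answer: -4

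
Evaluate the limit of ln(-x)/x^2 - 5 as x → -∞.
The quotient is an ∞/∞ indeterminate form as x → -∞.
Compare growth rates of the dominant terms (exponentials ≫ polynomials ≫ logarithms), or apply L'Hôpital's rule; the quotient → 0.
Adding the constant: 0 - 5 = -5. Limit = -5.

Final answer: -5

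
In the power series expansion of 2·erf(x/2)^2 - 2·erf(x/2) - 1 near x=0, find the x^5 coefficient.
Expand to order 5: 2·erf(x/2)^2 - 2·erf(x/2) - 1 = -x^5/(80·√(π)) - x^4/(3·π) + x^3/(6·√(π)) + 2·x^2/π - 2·x/√(π) - 1 + O(x^6).
The coefficient of x^5 is -1/(80·√(π)).

Final answer: -1/(80·√(π))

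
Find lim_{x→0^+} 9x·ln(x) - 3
The product is a 0·∞ indeterminate form at x → 0⁺.
Rewrite the product as 9·ln(x) / x^(-1) and apply L'Hôpital, or use the standard hierarchy x^(-1) ≫ |ln x| as x → 0⁺.
The indeterminate product → 0, so the limit = -3.

Final answer: -3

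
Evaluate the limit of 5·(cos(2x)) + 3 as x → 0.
Direct substitution at x = 0 gives 8.

Final answer: 8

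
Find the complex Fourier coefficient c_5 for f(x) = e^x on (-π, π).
Compute the real Fourier coefficients first: a_5 = (1 - e^(2·π))·e^(-π)/(26·π), b_5 = (-5 + 5·e^(2·π))·e^(-π)/(26·π).
Then c_5 = (a_5 − i·b_5)/2 = -e^(π)/(52·π) + e^(-π)/(52·π) - 5·i·e^(π)/(52·π) + 5·i·e^(-π)/(52·π).

Final answer: -e^(π)/(52·π) + e^(-π)/(52·π) - 5·i·e^(π)/(52·π) + 5·i·e^(-π)/(52·π)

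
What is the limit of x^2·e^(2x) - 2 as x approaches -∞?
The product is a 0·∞ indeterminate form at x → -∞.
Rewrite the product as x^2 / e^(-2x) (an ∞/∞ form) and apply L'Hôpital, or use the standard hierarchy e^(2|x|) ≫ |x^2| as x → -∞.
The indeterminate product → 0, so the limit = -2.

Final answer: -2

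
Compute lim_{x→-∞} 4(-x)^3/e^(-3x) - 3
The quotient is an ∞/∞ indeterminate form as x → -∞.
Compare growth rates of the dominant terms (exponentials ≫ polynomials ≫ logarithms), or apply L'Hôpital's rule; the quotient → 0.
Adding the constant: 0 - 3 = -3. Limit = -3.

Final answer: -3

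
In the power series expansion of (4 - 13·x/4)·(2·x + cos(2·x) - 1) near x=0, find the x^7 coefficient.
Expand to order 7: (4 - 13·x/4)·(2·x + cos(2·x) - 1) = 13·x^7/45 - 16·x^6/45 - 13·x^5/6 + 8·x^4/3 + 13·x^3/2 - 29·x^2/2 + 8·x + O(x^8).
The coefficient of x^7 is 13/45.

Final answer: 13/45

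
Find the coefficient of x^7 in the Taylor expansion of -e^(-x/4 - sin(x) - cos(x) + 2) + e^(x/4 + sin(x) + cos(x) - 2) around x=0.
-422503·e/16515072 + 2356957·e^(-1)/82575360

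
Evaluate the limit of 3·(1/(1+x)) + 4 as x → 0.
Direct substitution at x = 0 gives 7.

Final answer: 7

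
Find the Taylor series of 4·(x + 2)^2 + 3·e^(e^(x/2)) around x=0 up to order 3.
5·e·x^3/16 + x^2·(3·e/4 + 4) + x·(3·e/2 + 16) + 3·e + 16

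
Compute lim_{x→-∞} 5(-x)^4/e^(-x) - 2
The quotient is an ∞/∞ indeterminate form as x → -∞.
Compare growth rates of the dominant terms (exponentials ≫ polynomials ≫ logarithms), or apply L'Hôpital's rule; the quotient → 0.
Adding the constant: 0 - 2 = -2. Limit = -2.

Final answer: -2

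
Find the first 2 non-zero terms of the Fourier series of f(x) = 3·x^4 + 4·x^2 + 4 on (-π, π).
(128 - 24·π^2)·cos(x) + 4 + 4·π^2/3 + 3·π^4/5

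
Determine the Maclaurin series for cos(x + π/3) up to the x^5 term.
-√(3)·x^5/240 + x^4/48 + √(3)·x^3/12 - x^2/4 - √(3)·x/2 + 1/2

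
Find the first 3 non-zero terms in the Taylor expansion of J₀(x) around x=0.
x^4/64 - x^2/4 + 1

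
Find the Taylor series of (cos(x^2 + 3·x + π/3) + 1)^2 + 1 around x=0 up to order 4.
x^4·(-9·√(3)·(-1 + 3·√(3)/2)/2 + 69/16 + 9·(-3/2 - √(3)/3)^2/4 + 27·√(3)/4) + x^3·(-9/2 + 27·√(3)/4 - 9·√(3)·(-3/2 - √(3)/3)/2) - 3·√(3)·x^2/2 - 9·√(3)·x/2 + 13/4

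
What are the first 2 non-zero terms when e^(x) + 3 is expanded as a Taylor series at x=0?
x + 4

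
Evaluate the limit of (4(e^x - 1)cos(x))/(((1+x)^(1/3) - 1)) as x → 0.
Both numerator and denominator → 0 as x → 0; this is a 0/0 indeterminate form.
Expand each to leading order near x = 0: numerator ~ 4·x, denominator ~ x/3.
The limit of the ratio is 12.

Final answer: 12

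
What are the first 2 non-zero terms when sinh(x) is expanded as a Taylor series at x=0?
x^3/6 + x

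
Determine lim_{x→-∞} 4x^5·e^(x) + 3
The product is a 0·∞ indeterminate form at x → -∞.
Rewrite the product as 4x^5 / e^(-x) (an ∞/∞ form) and apply L'Hôpital, or use the standard hierarchy e^(|x|) ≫ |x^5| as x → -∞.
The indeterminate product → 0, so the limit = 3.

Final answer: 3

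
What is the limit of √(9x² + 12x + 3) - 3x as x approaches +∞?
As x → +∞: multiply by the conjugate to get (12x+3)/(√(9x²+12x+3)+3x); the denominator ~ 6x, so the limit is 12/6 = 2.
Limit = 2.

Final answer: 2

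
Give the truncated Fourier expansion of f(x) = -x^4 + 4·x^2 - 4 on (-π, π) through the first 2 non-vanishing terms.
(-64 + 8·π^2)·cos(x) - π^4/5 - 4 + 4·π^2/3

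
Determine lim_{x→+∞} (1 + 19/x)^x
As x → +∞: this is the defining limit (1 + 19/x)^x → e^19.
Limit = e^(19).

Final answer: e^(19)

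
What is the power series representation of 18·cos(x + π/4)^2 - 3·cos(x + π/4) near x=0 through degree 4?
-√(2)·x^4/16 + x^3·(12 - √(2)/4) + 3·√(2)·x^2/4 + x·(-18 + 3·√(2)/2) - 3·√(2)/2 + 9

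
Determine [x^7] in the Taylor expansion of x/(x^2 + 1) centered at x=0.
Expand to order 7: x/(x^2 + 1) = -x^7 + x^5 - x^3 + x + O(x^8).
The coefficient of x^7 is -1.

Final answer: -1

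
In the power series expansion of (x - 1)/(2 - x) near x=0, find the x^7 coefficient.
Expand to order 7: (x - 1)/(2 - x) = x^7/256 + x^6/128 + x^5/64 + x^4/32 + x^3/16 + x^2/8 + x/4 - 1/2 + O(x^8).
The coefficient of x^7 is 1/256.

Final answer: 1/256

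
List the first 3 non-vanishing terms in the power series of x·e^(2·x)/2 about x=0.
x^3 + x^2 + x/2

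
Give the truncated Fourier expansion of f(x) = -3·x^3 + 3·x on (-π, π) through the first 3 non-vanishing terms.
(42 - 6·π^2)·sin(x) + (-15/2 + 3·π^2)·sin(2·x) + (10/3 - 2·π^2)·sin(3·x)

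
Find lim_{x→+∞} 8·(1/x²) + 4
Evaluate the dominant behaviour as x → +∞; each term tends to a finite value or vanishes.
Limit = 4.

Final answer: 4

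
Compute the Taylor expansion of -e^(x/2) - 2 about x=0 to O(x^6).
-x^5/3840 - x^4/384 - x^3/48 - x^2/8 - x/2 - 3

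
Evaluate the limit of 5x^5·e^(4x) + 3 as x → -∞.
The product is a 0·∞ indeterminate form at x → -∞.
Rewrite the product as 5x^5 / e^(-4x) (an ∞/∞ form) and apply L'Hôpital, or use the standard hierarchy e^(4|x|) ≫ |x^5| as x → -∞.
The indeterminate product → 0, so the limit = 3.

Final answer: 3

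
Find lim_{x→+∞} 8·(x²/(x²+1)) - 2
Evaluate the dominant behaviour as x → +∞; each term tends to a finite value or vanishes.
Limit = 6.

Final answer: 6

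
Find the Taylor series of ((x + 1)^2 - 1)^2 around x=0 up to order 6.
x^4 + 4·x^3 + 4·x^2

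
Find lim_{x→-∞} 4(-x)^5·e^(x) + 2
The product is a 0·∞ indeterminate form at x → -∞.
Rewrite the product as 4(-x)^5 / e^(-x) (an ∞/∞ form) and apply L'Hôpital, or use the standard hierarchy e^(|x|) ≫ |(-x)^5| as x → -∞.
The indeterminate product → 0, so the limit = 2.

Final answer: 2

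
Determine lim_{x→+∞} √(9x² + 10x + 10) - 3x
As x → +∞: multiply by the conjugate to get (10x+10)/(√(9x²+10x+10)+3x); the denominator ~ 6x, so the limit is 10/6 = 5/3.
Limit = 5/3.

Final answer: 5/3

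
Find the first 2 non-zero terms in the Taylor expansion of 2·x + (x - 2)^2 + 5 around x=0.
9 - 2·x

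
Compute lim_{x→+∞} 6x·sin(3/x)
As x → +∞: let u = 3/x → 0⁺; then 6·x·sin(3/x) = 6·3·sin(u)/u → 6·3·1 = 18.
Limit = 18.

Final answer: 18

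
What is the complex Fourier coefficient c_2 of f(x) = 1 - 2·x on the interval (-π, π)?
Compute the real Fourier coefficients first: a_2 = 0, b_2 = 2.
Then c_2 = (a_2 − i·b_2)/2 = -i.

Final answer: -i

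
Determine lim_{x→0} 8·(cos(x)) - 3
Direct substitution at x = 0 gives 5.

Final answer: 5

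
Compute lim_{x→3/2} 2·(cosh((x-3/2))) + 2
Direct substitution at x = 3/2 gives 4.

Final answer: 4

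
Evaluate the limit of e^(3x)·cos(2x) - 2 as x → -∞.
Evaluate the dominant behaviour as x → -∞; each term tends to a finite value or vanishes.
Limit = -2.

Final answer: -2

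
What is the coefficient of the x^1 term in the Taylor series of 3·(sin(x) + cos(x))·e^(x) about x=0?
Expand to order 1: 3·(sin(x) + cos(x))·e^(x) = 6·x + 3 + O(x^2).
The coefficient of x^1 is 6.

Final answer: 6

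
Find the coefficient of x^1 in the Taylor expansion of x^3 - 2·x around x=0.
Expand to order 1: x^3 - 2·x = -2·x + O(x^2).
The coefficient of x^1 is -2.

Final answer: -2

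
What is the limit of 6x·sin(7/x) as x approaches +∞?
As x → +∞: let u = 7/x → 0⁺; then 6·x·sin(7/x) = 6·7·sin(u)/u → 6·7·1 = 42.
Limit = 42.

Final answer: 42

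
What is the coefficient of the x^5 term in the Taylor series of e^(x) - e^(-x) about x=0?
Expand to order 5: e^(x) - e^(-x) = x^5/60 + x^3/3 + 2·x + O(x^6).
The coefficient of x^5 is 1/60.

Final answer: 1/60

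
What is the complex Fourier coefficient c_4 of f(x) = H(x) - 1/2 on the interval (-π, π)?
Compute the real Fourier coefficients first: a_4 = 0, b_4 = 0.
Then c_4 = (a_4 − i·b_4)/2 = 0.

Final answer: 0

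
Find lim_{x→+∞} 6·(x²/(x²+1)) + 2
Evaluate the dominant behaviour as x → +∞; each term tends to a finite value or vanishes.
Limit = 8.

Final answer: 8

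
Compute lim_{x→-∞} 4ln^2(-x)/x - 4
The quotient is an ∞/∞ indeterminate form as x → -∞.
Compare growth rates of the dominant terms (exponentials ≫ polynomials ≫ logarithms), or apply L'Hôpital's rule; the quotient → 0.
Adding the constant: 0 - 4 = -4. Limit = -4.

Final answer: -4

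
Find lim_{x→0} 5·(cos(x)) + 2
Direct substitution at x = 0 gives 7.

Final answer: 7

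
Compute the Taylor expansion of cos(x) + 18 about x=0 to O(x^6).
x^4/24 - x^2/2 + 19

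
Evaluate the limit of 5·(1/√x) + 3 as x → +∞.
Evaluate the dominant behaviour as x → +∞; each term tends to a finite value or vanishes.
Limit = 3.

Final answer: 3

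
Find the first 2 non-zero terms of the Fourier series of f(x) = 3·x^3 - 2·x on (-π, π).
(-40 + 6·π^2)·sin(x) + (13/2 - 3·π^2)·sin(2·x)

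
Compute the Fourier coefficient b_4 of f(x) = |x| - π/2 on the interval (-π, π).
b_4 = (1/π) ∫_{-π}^{π} f(x)·sin(4x) dx.
Evaluate the integral (use parity and integration by parts as needed): b_4 = 0.

Final answer: 0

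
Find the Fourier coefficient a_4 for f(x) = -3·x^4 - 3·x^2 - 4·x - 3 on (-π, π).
a_4 = (1/π) ∫_{-π}^{π} f(x)·cos(4x) dx.
Evaluate the integral (use parity and integration by parts as needed): a_4 = -3·π^2/2 - 3/16.

Final answer: -3·π^2/2 - 3/16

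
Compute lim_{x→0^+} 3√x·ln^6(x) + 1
The product is a 0·∞ indeterminate form at x → 0⁺.
Rewrite the product as 3·ln^6(x) / x^(-1/2) and apply L'Hôpital, or use the standard hierarchy x^(-1/2) ≫ |ln x|^6 as x → 0⁺.
The indeterminate product → 0, so the limit = 1.

Final answer: 1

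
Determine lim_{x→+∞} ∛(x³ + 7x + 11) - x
This is an ∞ − ∞ indeterminate form.
Multiply by (A² + AB + B²)/(A² + AB + B²) where A = ∛(x³+7x + 11), B = x to use A³ − B³ = (A−B)(A²+AB+B²); the x³ terms cancel, leaving (7x + 11)/(A²+AB+B²) with denominator ~ 3x², so the limit is 0.
Limit = 0.

Final answer: 0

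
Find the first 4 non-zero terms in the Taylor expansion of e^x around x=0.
x^3/6 + x^2/2 + x + 1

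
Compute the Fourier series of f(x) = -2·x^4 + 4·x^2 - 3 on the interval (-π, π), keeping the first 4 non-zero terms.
(-112 + 16·π^2)·cos(x) + (10 - 4·π^2)·cos(2·x) + (-80/27 + 16·π^2/9)·cos(3·x) - 2·π^4/5 - 3 + 4·π^2/3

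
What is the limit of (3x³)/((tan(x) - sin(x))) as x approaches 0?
Both numerator and denominator → 0 as x → 0; this is a 0/0 indeterminate form.
Expand each to leading order near x = 0: numerator ~ 3·x^3, denominator ~ x^3/2.
The limit of the ratio is 6.

Final answer: 6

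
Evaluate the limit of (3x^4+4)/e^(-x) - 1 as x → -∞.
The quotient is an ∞/∞ indeterminate form as x → -∞.
Compare growth rates of the dominant terms (exponentials ≫ polynomials ≫ logarithms), or apply L'Hôpital's rule; the quotient → 0.
Adding the constant: 0 - 1 = -1. Limit = -1.

Final answer: -1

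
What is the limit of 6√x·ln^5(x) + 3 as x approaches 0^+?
The product is a 0·∞ indeterminate form at x → 0⁺.
Rewrite the product as 6·ln^5(x) / x^(-1/2) and apply L'Hôpital, or use the standard hierarchy x^(-1/2) ≫ |ln x|^5 as x → 0⁺.
The indeterminate product → 0, so the limit = 3.

Final answer: 3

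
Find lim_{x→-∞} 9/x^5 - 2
Evaluate the dominant behaviour as x → -∞; each term tends to a finite value or vanishes.
Limit = -2.

Final answer: -2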